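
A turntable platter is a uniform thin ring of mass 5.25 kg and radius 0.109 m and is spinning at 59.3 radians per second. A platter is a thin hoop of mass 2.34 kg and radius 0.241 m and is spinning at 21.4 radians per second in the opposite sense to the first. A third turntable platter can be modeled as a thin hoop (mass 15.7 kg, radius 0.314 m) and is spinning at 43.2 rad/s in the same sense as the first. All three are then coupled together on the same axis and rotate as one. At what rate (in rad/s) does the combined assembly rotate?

|ω_f| ≈ 38.7 rad/s

The coupling torques are internal; angular momentum about the shared axis is conserved.
Moments of inertia: I_A = (5.25)(0.109)² = 0.06238 kg·m²; I_B = (2.34)(0.241)² = 0.1359 kg·m²; I_C = (15.7)(0.314)² = 1.548 kg·m².
Taking A's sense as positive: L = (0.06238)(59.3) − (0.1359)(21.4) + (1.548)(43.2) = 67.66 kg·m²·rad/s.
Combined I = 0.06238 + 0.1359 + 1.548 = 1.746 kg·m².
ω_f = L / I = 67.66 / 1.746 = 38.75 rad/s.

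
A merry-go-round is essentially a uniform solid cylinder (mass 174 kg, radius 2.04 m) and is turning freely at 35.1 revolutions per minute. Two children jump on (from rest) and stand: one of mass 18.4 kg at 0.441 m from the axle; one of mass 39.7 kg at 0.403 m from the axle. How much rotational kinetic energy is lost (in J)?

energy lost ≈ 65.9 J

No external torque acts about the axle; L_before = L_after.
I_p = ½(174)(2.04)² = 362.1 kg·m².
Added inertia Σmr² = (18.4)(0.441)² + (39.7)(0.403)² = 10.03 kg·m²; I_f = 362.1 + 10.03 = 372.1 kg·m².
ω_f = I_p ω_i / I_f = (362.1)(35.1) / 372.1 = 34.15 rpm.
KE_i = ½(362.1)(3.676 rad/s)² = 2446 J; KE_f = ½(372.1)(3.577)² = 2380 J.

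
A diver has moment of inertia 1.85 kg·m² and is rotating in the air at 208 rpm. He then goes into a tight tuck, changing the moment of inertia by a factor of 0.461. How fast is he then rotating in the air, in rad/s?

ω₂ ≈ 47.2 rad/s

Angular momentum about the spin axis is conserved since the torque about it is zero.
I₂ = 0.461 × 1.85 = 0.8529 kg·m².
ω₂ = I₁ω₁ / I₂ = (1.850)(208 rpm) / (0.8529) = 451.2 rpm = 47.25 rad/s.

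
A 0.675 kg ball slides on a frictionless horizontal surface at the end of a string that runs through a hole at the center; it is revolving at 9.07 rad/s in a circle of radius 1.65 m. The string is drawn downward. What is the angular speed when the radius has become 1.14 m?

No torque about the axis ⇒ m r₁² ω₁ = m r₂² ω₂.
ω₂ = ω₁ (r₁/r₂)² = (9.07)(1.65/1.14)² = 19.00 rad/s.

ω₂ ≈ 19.0 rad/s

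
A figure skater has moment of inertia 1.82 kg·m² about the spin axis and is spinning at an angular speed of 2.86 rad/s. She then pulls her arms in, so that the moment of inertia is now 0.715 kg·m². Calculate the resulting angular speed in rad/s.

ω₂ ≈ 7.28 rad/s

No external torque acts about the spin axis, so angular momentum is conserved.
ω₂ = I₁ω₁ / I₂ = (1.820)(2.86 rad/s) / (0.7150) = 7.280 rad/s.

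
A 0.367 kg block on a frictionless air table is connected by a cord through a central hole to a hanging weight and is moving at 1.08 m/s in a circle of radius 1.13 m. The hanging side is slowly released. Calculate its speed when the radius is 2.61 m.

v₂ ≈ 0.468 m/s

The only horizontal force on the mass is along the cord (radial), so it exerts no torque about the hole and angular momentum m v r is conserved.
v₂ = v₁ r₁ / r₂ = (1.08)(1.13) / (2.61) = 0.4676 m/s.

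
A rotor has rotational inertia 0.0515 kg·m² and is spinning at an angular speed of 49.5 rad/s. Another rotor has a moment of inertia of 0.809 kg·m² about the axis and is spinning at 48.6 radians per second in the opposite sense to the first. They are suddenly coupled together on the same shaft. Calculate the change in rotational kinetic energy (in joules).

ΔKE ≈ -233 J

The coupling torques are internal; angular momentum about the shared axis is conserved.
Taking A's sense as positive: L = (0.05150)(49.5) − (0.8090)(48.6) = -36.77 kg·m²·rad/s.
Combined I = 0.05150 + 0.8090 = 0.8605 kg·m².
ω_f = L / I = -36.77 / 0.8605 = -42.73 rad/s.
KE_i = ½ΣIω² = 1019 J; KE_f = ½(0.8605)(42.73)² = 785.5 J.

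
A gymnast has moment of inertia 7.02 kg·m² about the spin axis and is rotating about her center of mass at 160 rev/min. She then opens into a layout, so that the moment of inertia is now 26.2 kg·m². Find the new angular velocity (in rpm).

No external torque acts about the spin axis, so angular momentum is conserved.
ω₂ = I₁ω₁ / I₂ = (7.020)(160 rpm) / (26.20) = 42.87 rpm.

ω₂ ≈ 42.9 rpm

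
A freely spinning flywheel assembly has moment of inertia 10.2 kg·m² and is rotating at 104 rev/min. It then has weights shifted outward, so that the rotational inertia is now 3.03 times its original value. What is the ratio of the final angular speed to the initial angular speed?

Angular momentum about the spin axis is conserved since the torque about it is zero.
I₂ = 3.03 × 10.2 = 30.91 kg·m².
ω₂/ω₁ = I₁/I₂ = 10.20 / 30.91 = 0.3300.

ω₂/ω₁ ≈ 0.330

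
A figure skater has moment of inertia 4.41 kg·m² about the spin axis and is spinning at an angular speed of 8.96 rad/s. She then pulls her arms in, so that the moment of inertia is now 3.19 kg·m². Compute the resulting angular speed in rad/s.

ω₂ ≈ 12.4 rad/s

Angular momentum about the spin axis is conserved since the torque about it is zero.
ω₂ = I₁ω₁ / I₂ = (4.410)(8.96 rad/s) / (3.190) = 12.39 rad/s.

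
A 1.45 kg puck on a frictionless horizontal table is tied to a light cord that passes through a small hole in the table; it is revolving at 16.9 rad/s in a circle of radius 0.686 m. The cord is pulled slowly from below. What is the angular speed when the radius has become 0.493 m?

No torque about the axis ⇒ m r₁² ω₁ = m r₂² ω₂.
ω₂ = ω₁ (r₁/r₂)² = (16.9)(0.686/0.493)² = 32.72 rad/s.

ω₂ ≈ 32.7 rad/s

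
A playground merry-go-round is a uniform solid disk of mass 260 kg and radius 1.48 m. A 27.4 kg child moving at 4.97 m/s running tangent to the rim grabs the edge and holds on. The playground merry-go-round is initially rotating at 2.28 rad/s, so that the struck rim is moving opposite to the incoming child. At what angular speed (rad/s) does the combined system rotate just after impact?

About the axle the impulsive forces during the collision are internal, so angular momentum about that axis is conserved.
I_p = ½(260)(1.48)² = 284.8 kg·m². Taking the sense of the child's angular momentum as positive, L_{child} = m v R = (27.4)(4.97)(1.48) = 201.5 kg·m²/s.
L_i = −I_p ω_p + m v R = −(284.8)(2.28) + 201.5 = -447.7 kg·m²/s.
After sticking, I_f = I_p + m R² = 284.8 + (27.4)(1.48)² = 344.8 kg·m².
ω_f = L_i / I_f = -447.7 / 344.8 = -1.299 rad/s.

|ω_f| ≈ 1.30 rad/s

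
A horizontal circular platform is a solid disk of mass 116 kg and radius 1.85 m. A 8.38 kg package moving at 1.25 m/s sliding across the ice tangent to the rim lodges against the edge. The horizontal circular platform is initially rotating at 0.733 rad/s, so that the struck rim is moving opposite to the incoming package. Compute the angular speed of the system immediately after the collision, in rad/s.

|ω_f| ≈ 0.555 rad/s

The axle reaction passes through the central axle and exerts no torque about it; angular momentum about the central axle is conserved through the impact.
I_p = ½(116)(1.85)² = 198.5 kg·m². Taking the sense of the package's angular momentum as positive, L_{package} = m v R = (8.38)(1.25)(1.85) = 19.38 kg·m²/s.
L_i = −I_p ω_p + m v R = −(198.5)(0.733) + 19.38 = -126.1 kg·m²/s.
After sticking, I_f = I_p + m R² = 198.5 + (8.38)(1.85)² = 227.2 kg·m².
ω_f = L_i / I_f = -126.1 / 227.2 = -0.5552 rad/s.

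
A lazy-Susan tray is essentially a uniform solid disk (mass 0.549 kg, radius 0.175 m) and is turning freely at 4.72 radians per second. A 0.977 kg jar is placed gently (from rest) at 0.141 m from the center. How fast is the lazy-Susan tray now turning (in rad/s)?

No external torque acts about the center; L_before = L_after.
I_p = ½(0.549)(0.175)² = 0.008407 kg·m².
Added inertia Σmr² = (0.977)(0.141)² = 0.01942 kg·m²; I_f = 0.008407 + 0.01942 = 0.02783 kg·m².
ω_f = I_p ω_i / I_f = (0.008407)(4.72) / 0.02783 = 1.426 rad/s.

ω_f ≈ 1.43 rad/s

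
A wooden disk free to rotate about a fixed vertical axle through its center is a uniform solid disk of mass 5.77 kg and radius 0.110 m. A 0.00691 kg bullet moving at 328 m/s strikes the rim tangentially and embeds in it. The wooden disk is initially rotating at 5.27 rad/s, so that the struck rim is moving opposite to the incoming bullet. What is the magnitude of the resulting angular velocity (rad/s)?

The axle reaction passes through the axle and exerts no torque about it; angular momentum about the axle is conserved through the impact.
I_p = ½(5.77)(0.110)² = 0.03491 kg·m². Taking the sense of the bullet's angular momentum as positive, L_{bullet} = m v R = (0.00691)(328)(0.110) = 0.2493 kg·m²/s.
L_i = −I_p ω_p + m v R = −(0.03491)(5.27) + 0.2493 = 0.06535 kg·m²/s.
After sticking, I_f = I_p + m R² = 0.03491 + (0.00691)(0.110)² = 0.03499 kg·m².
ω_f = L_i / I_f = 0.06535 / 0.03499 = 1.867 rad/s.

|ω_f| ≈ 1.87 rad/s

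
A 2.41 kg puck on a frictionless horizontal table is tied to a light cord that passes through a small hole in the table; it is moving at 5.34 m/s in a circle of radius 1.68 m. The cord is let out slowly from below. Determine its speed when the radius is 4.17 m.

The only horizontal force on the mass is along the cord (radial), so it exerts no torque about the hole and angular momentum m v r is conserved.
v₂ = v₁ r₁ / r₂ = (5.34)(1.68) / (4.17) = 2.151 m/s.

v₂ ≈ 2.15 m/s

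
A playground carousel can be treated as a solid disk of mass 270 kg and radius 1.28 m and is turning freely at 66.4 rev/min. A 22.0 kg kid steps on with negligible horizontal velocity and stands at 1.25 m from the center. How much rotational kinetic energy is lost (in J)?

energy lost ≈ 719 J

The added mass arrives with no angular momentum about the center, and any external torque about the center is negligible, so the system's angular momentum is conserved.
I_p = ½(270)(1.28)² = 221.2 kg·m².
Added inertia Σmr² = (22.0)(1.25)² = 34.38 kg·m²; I_f = 221.2 + 34.38 = 255.6 kg·m².
ω_f = I_p ω_i / I_f = (221.2)(66.4) / 255.6 = 57.47 rpm.
KE_i = ½(221.2)(6.953 rad/s)² = 5347 J; KE_f = ½(255.6)(6.018)² = 4628 J.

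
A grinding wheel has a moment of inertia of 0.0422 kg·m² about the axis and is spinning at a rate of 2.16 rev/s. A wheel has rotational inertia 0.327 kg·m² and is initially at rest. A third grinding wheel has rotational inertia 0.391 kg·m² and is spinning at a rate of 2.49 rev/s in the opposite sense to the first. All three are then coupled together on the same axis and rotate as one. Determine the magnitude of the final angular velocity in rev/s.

|ω_f| ≈ 1.16 rev/s

The coupling torques are internal; angular momentum about the shared axis is conserved.
Taking A's sense as positive: L = (0.04220)(2.16) − (0.3910)(2.49) = -0.8824 kg·m²·rev/s.
Combined I = 0.04220 + 0.3270 + 0.3910 = 0.7602 kg·m².
ω_f = L / I = -0.8824 / 0.7602 = -1.161 rev/s.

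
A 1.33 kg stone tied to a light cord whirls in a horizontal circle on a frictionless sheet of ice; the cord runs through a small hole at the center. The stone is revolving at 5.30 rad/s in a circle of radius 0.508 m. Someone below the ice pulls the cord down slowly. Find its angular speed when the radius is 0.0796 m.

No torque about the axis ⇒ m r₁² ω₁ = m r₂² ω₂.
ω₂ = ω₁ (r₁/r₂)² = (5.30)(0.508/0.0796)² = 215.9 rad/s.

ω₂ ≈ 216 rad/s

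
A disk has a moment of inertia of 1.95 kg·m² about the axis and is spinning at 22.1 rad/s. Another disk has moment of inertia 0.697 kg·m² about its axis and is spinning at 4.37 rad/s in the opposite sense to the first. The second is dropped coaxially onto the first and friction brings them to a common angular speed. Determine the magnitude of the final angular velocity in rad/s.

|ω_f| ≈ 15.1 rad/s

The coupling torques are internal; angular momentum about the shared axis is conserved.
Taking A's sense as positive: L = (1.950)(22.1) − (0.6970)(4.37) = 40.05 kg·m²·rad/s.
Combined I = 1.950 + 0.6970 = 2.647 kg·m².
ω_f = L / I = 40.05 / 2.647 = 15.13 rad/s.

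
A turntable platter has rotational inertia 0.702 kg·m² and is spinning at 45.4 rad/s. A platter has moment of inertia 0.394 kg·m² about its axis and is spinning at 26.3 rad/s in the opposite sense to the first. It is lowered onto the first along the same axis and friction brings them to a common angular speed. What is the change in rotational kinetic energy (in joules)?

ΔKE ≈ -649 J

The coupling torques are internal; angular momentum about the shared axis is conserved.
Taking A's sense as positive: L = (0.7020)(45.4) − (0.3940)(26.3) = 21.51 kg·m²·rad/s.
Combined I = 0.7020 + 0.3940 = 1.096 kg·m².
ω_f = L / I = 21.51 / 1.096 = 19.62 rad/s.
KE_i = ½ΣIω² = 859.7 J; KE_f = ½(1.096)(19.62)² = 211.0 J.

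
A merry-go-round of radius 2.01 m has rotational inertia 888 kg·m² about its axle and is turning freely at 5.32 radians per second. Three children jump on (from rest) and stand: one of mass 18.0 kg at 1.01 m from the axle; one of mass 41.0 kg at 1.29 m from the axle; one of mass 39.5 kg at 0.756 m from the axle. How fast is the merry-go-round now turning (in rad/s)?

The added mass arrives with no angular momentum about the axle, and any external torque about the axle is negligible, so the system's angular momentum is conserved.
Added inertia Σmr² = (18.0)(1.01)² + (41.0)(1.29)² + (39.5)(0.756)² = 109.2 kg·m²; I_f = 888.0 + 109.2 = 997.2 kg·m².
ω_f = I_p ω_i / I_f = (888.0)(5.32) / 997.2 = 4.738 rad/s.

ω_f ≈ 4.74 rad/s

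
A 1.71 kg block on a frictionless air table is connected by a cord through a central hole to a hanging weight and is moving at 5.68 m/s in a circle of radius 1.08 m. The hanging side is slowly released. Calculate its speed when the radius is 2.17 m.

Central (radial) force ⇒ zero torque about the center ⇒ m v r is constant.
v₂ = v₁ r₁ / r₂ = (5.68)(1.08) / (2.17) = 2.827 m/s.

v₂ ≈ 2.83 m/s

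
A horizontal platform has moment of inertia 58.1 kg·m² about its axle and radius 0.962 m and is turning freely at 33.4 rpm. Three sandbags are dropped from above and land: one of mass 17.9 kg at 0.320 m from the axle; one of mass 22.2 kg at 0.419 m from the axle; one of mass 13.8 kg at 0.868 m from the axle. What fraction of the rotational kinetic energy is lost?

No external torque acts about the axle; L_before = L_after.
Added inertia Σmr² = (17.9)(0.320)² + (22.2)(0.419)² + (13.8)(0.868)² = 16.13 kg·m²; I_f = 58.10 + 16.13 = 74.23 kg·m².
ω_f = I_p ω_i / I_f = (58.10)(33.4) / 74.23 = 26.14 rpm.
KE_i = ½(58.10)(3.498 rad/s)² = 355.4 J; KE_f = ½(74.23)(2.738)² = 278.2 J.
Fraction lost = 0.2173.

fraction ≈ 0.217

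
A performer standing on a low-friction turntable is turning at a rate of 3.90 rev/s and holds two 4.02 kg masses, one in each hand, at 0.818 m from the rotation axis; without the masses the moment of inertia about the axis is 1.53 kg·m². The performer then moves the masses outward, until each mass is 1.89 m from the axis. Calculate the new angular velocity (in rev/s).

ω₂ ≈ 0.891 rev/s

Angular momentum about the spin axis is conserved since the torque about it is zero.
I₁ = 1.53 + 2(4.02)(0.818)² = 6.910 kg·m²; I₂ = 1.53 + 2(4.02)(1.89)² = 30.25 kg·m².
ω₂ = I₁ω₁ / I₂ = (6.910)(3.90 rev/s) / (30.25) = 0.8909 rev/s.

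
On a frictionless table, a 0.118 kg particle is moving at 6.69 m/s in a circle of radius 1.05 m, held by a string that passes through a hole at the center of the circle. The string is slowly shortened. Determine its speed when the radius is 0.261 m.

v₂ ≈ 26.9 m/s

Central (radial) force ⇒ zero torque about the center ⇒ m v r is constant.
v₂ = v₁ r₁ / r₂ = (6.69)(1.05) / (0.261) = 26.91 m/s.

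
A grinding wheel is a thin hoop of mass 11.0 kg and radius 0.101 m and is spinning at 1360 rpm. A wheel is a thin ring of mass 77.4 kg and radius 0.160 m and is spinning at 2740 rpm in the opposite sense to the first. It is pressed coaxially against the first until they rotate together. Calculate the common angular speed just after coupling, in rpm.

The coupling torques are internal; angular momentum about the shared axis is conserved.
Moments of inertia: I_A = (11.0)(0.101)² = 0.1122 kg·m²; I_B = (77.4)(0.160)² = 1.981 kg·m².
Taking A's sense as positive: L = (0.1122)(1360) − (1.981)(2740) = -5277 kg·m²·rpm.
Combined I = 0.1122 + 1.981 = 2.094 kg·m².
ω_f = L / I = -5277 / 2.094 = -2520 rpm.

|ω_f| ≈ 2520 rpm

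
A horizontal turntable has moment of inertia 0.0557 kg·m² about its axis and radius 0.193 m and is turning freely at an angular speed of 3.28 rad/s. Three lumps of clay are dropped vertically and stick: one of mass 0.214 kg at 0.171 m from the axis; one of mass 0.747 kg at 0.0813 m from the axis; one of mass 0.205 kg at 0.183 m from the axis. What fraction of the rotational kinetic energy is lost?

The added mass arrives with no angular momentum about the axis, and any external torque about the axis is negligible, so the system's angular momentum is conserved.
Added inertia Σmr² = (0.214)(0.171)² + (0.747)(0.0813)² + (0.205)(0.183)² = 0.01806 kg·m²; I_f = 0.05570 + 0.01806 = 0.07376 kg·m².
ω_f = I_p ω_i / I_f = (0.05570)(3.28) / 0.07376 = 2.477 rad/s.
KE_i = ½(0.05570)(3.280 rad/s)² = 0.2996 J; KE_f = ½(0.07376)(2.477)² = 0.2263 J.
Fraction lost = 0.2449.

fraction ≈ 0.245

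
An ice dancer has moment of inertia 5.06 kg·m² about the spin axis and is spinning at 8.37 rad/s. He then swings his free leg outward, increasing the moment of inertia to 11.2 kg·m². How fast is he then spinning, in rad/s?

Angular momentum about the spin axis is conserved since the torque about it is zero.
ω₂ = I₁ω₁ / I₂ = (5.060)(8.37 rad/s) / (11.20) = 3.781 rad/s.

ω₂ ≈ 3.78 rad/s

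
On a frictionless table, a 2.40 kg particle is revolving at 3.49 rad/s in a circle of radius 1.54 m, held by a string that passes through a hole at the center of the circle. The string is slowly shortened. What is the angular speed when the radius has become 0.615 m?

ω₂ ≈ 21.9 rad/s

The constraining force is radial, so m r² ω about the center is conserved.
ω₂ = ω₁ (r₁/r₂)² = (3.49)(1.54/0.615)² = 21.88 rad/s.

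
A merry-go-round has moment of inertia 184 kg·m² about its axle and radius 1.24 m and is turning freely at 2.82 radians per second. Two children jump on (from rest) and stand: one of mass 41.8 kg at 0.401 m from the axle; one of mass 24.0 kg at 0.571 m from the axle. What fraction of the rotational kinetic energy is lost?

No external torque acts about the axle; L_before = L_after.
Added inertia Σmr² = (41.8)(0.401)² + (24.0)(0.571)² = 14.55 kg·m²; I_f = 184.0 + 14.55 = 198.5 kg·m².
ω_f = I_p ω_i / I_f = (184.0)(2.82) / 198.5 = 2.613 rad/s.
KE_i = ½(184.0)(2.820 rad/s)² = 731.6 J; KE_f = ½(198.5)(2.613)² = 678.0 J.
Fraction lost = 0.07326.

fraction ≈ 0.0733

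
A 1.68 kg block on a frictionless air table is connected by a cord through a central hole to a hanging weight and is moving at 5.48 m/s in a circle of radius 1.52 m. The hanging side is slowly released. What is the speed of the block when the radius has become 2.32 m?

Central (radial) force ⇒ zero torque about the center ⇒ m v r is constant.
v₂ = v₁ r₁ / r₂ = (5.48)(1.52) / (2.32) = 3.590 m/s.

v₂ ≈ 3.59 m/s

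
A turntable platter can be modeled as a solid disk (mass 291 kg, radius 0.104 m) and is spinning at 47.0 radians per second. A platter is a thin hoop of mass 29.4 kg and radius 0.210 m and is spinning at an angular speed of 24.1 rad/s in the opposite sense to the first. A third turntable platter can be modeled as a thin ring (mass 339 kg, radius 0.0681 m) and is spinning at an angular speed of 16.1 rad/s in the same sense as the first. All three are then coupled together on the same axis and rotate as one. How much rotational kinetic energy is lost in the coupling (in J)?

No external torque acts about the common axis, so total angular momentum is conserved.
Moments of inertia: I_A = ½(291)(0.104)² = 1.574 kg·m²; I_B = (29.4)(0.210)² = 1.297 kg·m²; I_C = (339)(0.0681)² = 1.572 kg·m².
Taking A's sense as positive: L = (1.574)(47.0) − (1.297)(24.1) + (1.572)(16.1) = 68.03 kg·m²·rad/s.
Combined I = 1.574 + 1.297 + 1.572 = 4.442 kg·m².
ω_f = L / I = 68.03 / 4.442 = 15.31 rad/s.
KE_i = ½ΣIω² = 2318 J; KE_f = ½(4.442)(15.31)² = 520.9 J.

ΔKE lost ≈ 1800 J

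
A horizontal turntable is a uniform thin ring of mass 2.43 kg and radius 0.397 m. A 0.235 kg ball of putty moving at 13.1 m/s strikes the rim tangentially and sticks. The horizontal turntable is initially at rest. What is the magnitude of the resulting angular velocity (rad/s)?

The axle reaction passes through the axle and exerts no torque about it; angular momentum about the axle is conserved through the impact.
I_p = (2.43)(0.397)² = 0.3830 kg·m². Taking the sense of the ball of putty's angular momentum as positive, L_{ball} = m v R = (0.235)(13.1)(0.397) = 1.222 kg·m²/s.
L_i = 0 + 1.222 = 1.222 kg·m²/s.
After sticking, I_f = I_p + m R² = 0.3830 + (0.235)(0.397)² = 0.4200 kg·m².
ω_f = L_i / I_f = 1.222 / 0.4200 = 2.910 rad/s.

|ω_f| ≈ 2.91 rad/s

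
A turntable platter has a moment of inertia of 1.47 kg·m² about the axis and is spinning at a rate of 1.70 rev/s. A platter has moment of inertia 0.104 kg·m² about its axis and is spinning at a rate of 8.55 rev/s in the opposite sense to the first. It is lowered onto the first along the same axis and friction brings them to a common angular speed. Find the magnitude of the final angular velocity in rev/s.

The coupling torques are internal; angular momentum about the shared axis is conserved.
Taking A's sense as positive: L = (1.470)(1.70) − (0.1040)(8.55) = 1.610 kg·m²·rev/s.
Combined I = 1.470 + 0.1040 = 1.574 kg·m².
ω_f = L / I = 1.610 / 1.574 = 1.023 rev/s.

|ω_f| ≈ 1.02 rev/s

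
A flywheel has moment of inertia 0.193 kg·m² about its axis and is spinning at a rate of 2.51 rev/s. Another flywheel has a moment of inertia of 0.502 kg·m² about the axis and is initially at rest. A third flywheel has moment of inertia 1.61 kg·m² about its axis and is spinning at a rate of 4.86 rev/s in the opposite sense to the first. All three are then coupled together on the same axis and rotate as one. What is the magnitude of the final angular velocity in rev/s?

|ω_f| ≈ 3.18 rev/s

The coupling torques are internal; angular momentum about the shared axis is conserved.
Taking A's sense as positive: L = (0.1930)(2.51) − (1.610)(4.86) = -7.340 kg·m²·rev/s.
Combined I = 0.1930 + 0.5020 + 1.610 = 2.305 kg·m².
ω_f = L / I = -7.340 / 2.305 = -3.184 rev/s.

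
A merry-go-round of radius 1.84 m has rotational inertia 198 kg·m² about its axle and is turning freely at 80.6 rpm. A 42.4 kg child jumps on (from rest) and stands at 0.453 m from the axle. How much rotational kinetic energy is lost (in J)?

energy lost ≈ 297 J

The added mass arrives with no angular momentum about the axle, and any external torque about the axle is negligible, so the system's angular momentum is conserved.
Added inertia Σmr² = (42.4)(0.453)² = 8.701 kg·m²; I_f = 198.0 + 8.701 = 206.7 kg·m².
ω_f = I_p ω_i / I_f = (198.0)(80.6) / 206.7 = 77.21 rpm.
KE_i = ½(198.0)(8.440 rad/s)² = 7053 J; KE_f = ½(206.7)(8.085)² = 6756 J.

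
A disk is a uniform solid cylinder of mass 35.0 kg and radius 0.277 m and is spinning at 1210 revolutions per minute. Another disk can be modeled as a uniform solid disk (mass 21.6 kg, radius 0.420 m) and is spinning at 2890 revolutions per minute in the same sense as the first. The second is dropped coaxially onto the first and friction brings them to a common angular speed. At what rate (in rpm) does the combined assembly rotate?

|ω_f| ≈ 2200 rpm

The coupling torques are internal; angular momentum about the shared axis is conserved.
Moments of inertia: I_A = ½(35.0)(0.277)² = 1.343 kg·m²; I_B = ½(21.6)(0.420)² = 1.905 kg·m².
Taking A's sense as positive: L = (1.343)(1210) + (1.905)(2890) = 7131 kg·m²·rpm.
Combined I = 1.343 + 1.905 = 3.248 kg·m².
ω_f = L / I = 7131 / 3.248 = 2195 rpm.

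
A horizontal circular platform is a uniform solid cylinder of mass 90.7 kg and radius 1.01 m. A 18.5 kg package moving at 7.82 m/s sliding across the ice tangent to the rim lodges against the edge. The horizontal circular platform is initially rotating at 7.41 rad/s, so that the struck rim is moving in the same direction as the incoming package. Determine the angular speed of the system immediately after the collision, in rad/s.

The axle reaction passes through the central axle and exerts no torque about it; angular momentum about the central axle is conserved through the impact.
I_p = ½(90.7)(1.01)² = 46.26 kg·m². Taking the sense of the package's angular momentum as positive, L_{package} = m v R = (18.5)(7.82)(1.01) = 146.1 kg·m²/s.
L_i = +I_p ω_p + m v R = +(46.26)(7.41) + 146.1 = 488.9 kg·m²/s.
After sticking, I_f = I_p + m R² = 46.26 + (18.5)(1.01)² = 65.13 kg·m².
ω_f = L_i / I_f = 488.9 / 65.13 = 7.506 rad/s.

|ω_f| ≈ 7.51 rad/s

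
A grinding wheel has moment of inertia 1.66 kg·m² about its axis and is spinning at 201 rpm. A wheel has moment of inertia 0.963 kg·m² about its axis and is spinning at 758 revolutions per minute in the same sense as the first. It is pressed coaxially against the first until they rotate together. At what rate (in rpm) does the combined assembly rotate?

|ω_f| ≈ 405 rpm

No external torque acts about the common axis, so total angular momentum is conserved.
Taking A's sense as positive: L = (1.660)(201) + (0.9630)(758) = 1064 kg·m²·rpm.
Combined I = 1.660 + 0.9630 = 2.623 kg·m².
ω_f = L / I = 1064 / 2.623 = 405.5 rpm.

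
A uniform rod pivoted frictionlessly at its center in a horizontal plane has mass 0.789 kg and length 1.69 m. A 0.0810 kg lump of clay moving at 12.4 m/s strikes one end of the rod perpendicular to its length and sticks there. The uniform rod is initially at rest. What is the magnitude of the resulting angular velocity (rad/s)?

About the pivot the impulsive forces during the collision are internal, so angular momentum about that axis is conserved.
I_p = (1/12)(0.789)(1.69)² = 0.1878 kg·m². Taking the sense of the lump of clay's angular momentum as positive, L_{lump} = m v R = (0.0810)(12.4)(1.69/2) = 0.8487 kg·m²/s.
L_i = 0 + 0.8487 = 0.8487 kg·m²/s.
After sticking, I_f = I_p + m R² = 0.1878 + (0.0810)(1.69/2)² = 0.2456 kg·m².
ω_f = L_i / I_f = 0.8487 / 0.2456 = 3.455 rad/s.

|ω_f| ≈ 3.46 rad/s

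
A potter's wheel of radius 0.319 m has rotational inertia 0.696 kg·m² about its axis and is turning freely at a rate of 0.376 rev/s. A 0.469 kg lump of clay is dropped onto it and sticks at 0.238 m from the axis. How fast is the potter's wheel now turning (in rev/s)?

No external torque acts about the axis; L_before = L_after.
Added inertia Σmr² = (0.469)(0.238)² = 0.02657 kg·m²; I_f = 0.6960 + 0.02657 = 0.7226 kg·m².
ω_f = I_p ω_i / I_f = (0.6960)(0.376) / 0.7226 = 0.3622 rev/s.

ω_f ≈ 0.362 rev/s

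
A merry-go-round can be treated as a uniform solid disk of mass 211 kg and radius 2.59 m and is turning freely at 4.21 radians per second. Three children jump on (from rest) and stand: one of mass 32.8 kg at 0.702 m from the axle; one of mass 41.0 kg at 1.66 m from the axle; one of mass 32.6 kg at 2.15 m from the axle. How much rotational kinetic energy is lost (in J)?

No external torque acts about the axle; L_before = L_after.
I_p = ½(211)(2.59)² = 707.7 kg·m².
Added inertia Σmr² = (32.8)(0.702)² + (41.0)(1.66)² + (32.6)(2.15)² = 279.8 kg·m²; I_f = 707.7 + 279.8 = 987.5 kg·m².
ω_f = I_p ω_i / I_f = (707.7)(4.21) / 987.5 = 3.017 rad/s.
KE_i = ½(707.7)(4.210 rad/s)² = 6272 J; KE_f = ½(987.5)(3.017)² = 4495 J.

energy lost ≈ 1780 J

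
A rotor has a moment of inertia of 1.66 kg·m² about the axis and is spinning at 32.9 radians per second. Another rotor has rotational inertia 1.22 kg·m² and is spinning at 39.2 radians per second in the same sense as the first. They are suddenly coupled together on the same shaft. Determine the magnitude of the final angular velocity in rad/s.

|ω_f| ≈ 35.6 rad/s

The coupling torques are internal; angular momentum about the shared axis is conserved.
Taking A's sense as positive: L = (1.660)(32.9) + (1.220)(39.2) = 102.4 kg·m²·rad/s.
Combined I = 1.660 + 1.220 = 2.880 kg·m².
ω_f = L / I = 102.4 / 2.880 = 35.57 rad/s.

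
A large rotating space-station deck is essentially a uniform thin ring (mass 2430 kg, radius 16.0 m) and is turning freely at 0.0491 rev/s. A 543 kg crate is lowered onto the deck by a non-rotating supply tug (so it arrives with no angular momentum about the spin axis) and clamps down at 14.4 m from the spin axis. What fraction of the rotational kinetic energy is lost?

fraction ≈ 0.153

No external torque acts about the spin axis; L_before = L_after.
I_p = (2430)(16.0)² = 6.221e+05 kg·m².
Added inertia Σmr² = (543)(14.4)² = 1.126e+05 kg·m²; I_f = 6.221e+05 + 1.126e+05 = 7.347e+05 kg·m².
ω_f = I_p ω_i / I_f = (6.221e+05)(0.0491) / 7.347e+05 = 0.04157 rev/s.
KE_i = ½(6.221e+05)(0.3085 rad/s)² = 29600 J; KE_f = ½(7.347e+05)(0.2612)² = 25070 J.
Fraction lost = 0.1533.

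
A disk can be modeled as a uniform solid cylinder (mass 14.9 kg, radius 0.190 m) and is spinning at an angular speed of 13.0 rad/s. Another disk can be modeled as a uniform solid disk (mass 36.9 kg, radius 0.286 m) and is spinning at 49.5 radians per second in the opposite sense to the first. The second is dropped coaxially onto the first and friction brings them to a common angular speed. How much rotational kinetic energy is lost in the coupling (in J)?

No external torque acts about the common axis, so total angular momentum is conserved.
Moments of inertia: I_A = ½(14.9)(0.190)² = 0.2689 kg·m²; I_B = ½(36.9)(0.286)² = 1.509 kg·m².
Taking A's sense as positive: L = (0.2689)(13.0) − (1.509)(49.5) = -71.21 kg·m²·rad/s.
Combined I = 0.2689 + 1.509 = 1.778 kg·m².
ω_f = L / I = -71.21 / 1.778 = -40.05 rad/s.
KE_i = ½ΣIω² = 1872 J; KE_f = ½(1.778)(40.05)² = 1426 J.

ΔKE lost ≈ 446 J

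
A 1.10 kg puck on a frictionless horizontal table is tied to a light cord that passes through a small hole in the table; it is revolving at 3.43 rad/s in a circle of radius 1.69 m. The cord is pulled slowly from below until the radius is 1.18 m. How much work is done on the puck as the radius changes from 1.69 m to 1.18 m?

W ≈ 19.4 J

No torque about the axis ⇒ m r₁² ω₁ = m r₂² ω₂.
ω₂ = ω₁ (r₁/r₂)² = (3.43)(1.69/1.18)² = 7.036 rad/s.
W = ΔKE = ½m(v₂² − v₁²) = 19.43 J.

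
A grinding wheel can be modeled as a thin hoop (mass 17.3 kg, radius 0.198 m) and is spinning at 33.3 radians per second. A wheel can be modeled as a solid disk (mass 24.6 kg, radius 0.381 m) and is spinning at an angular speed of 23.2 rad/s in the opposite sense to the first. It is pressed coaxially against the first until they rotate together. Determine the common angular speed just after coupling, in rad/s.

|ω_f| ≈ 7.65 rad/s

The coupling torques are internal; angular momentum about the shared axis is conserved.
Moments of inertia: I_A = (17.3)(0.198)² = 0.6782 kg·m²; I_B = ½(24.6)(0.381)² = 1.785 kg·m².
Taking A's sense as positive: L = (0.6782)(33.3) − (1.785)(23.2) = -18.84 kg·m²·rad/s.
Combined I = 0.6782 + 1.785 = 2.464 kg·m².
ω_f = L / I = -18.84 / 2.464 = -7.646 rad/s.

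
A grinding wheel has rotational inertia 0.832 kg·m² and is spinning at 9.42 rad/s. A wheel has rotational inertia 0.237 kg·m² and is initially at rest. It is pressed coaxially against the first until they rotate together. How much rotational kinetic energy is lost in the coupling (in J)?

ΔKE lost ≈ 8.18 J

The coupling torques are internal; angular momentum about the shared axis is conserved.
Taking A's sense as positive: L = (0.8320)(9.42) = 7.837 kg·m²·rad/s.
Combined I = 0.8320 + 0.2370 = 1.069 kg·m².
ω_f = L / I = 7.837 / 1.069 = 7.332 rad/s.
KE_i = ½ΣIω² = 36.91 J; KE_f = ½(1.069)(7.332)² = 28.73 J.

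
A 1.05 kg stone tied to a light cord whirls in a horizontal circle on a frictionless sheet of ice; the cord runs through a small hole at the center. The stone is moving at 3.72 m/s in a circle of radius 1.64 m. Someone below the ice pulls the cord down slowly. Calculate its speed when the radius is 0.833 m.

v₂ ≈ 7.32 m/s

Central (radial) force ⇒ zero torque about the center ⇒ m v r is constant.
v₂ = v₁ r₁ / r₂ = (3.72)(1.64) / (0.833) = 7.324 m/s.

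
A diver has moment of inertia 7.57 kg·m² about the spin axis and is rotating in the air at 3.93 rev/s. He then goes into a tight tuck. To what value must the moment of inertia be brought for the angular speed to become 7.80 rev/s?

No external torque acts about the spin axis, so angular momentum is conserved.
I₂ = I₁ω₁ / ω₂ = (7.57)(3.93) / (7.80) = 3.814 kg·m².

I₂ ≈ 3.81 kg·m²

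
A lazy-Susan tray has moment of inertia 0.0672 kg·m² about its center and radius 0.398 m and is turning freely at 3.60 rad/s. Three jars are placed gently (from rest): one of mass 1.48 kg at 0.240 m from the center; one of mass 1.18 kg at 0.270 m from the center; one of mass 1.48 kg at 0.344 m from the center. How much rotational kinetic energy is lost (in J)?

energy lost ≈ 0.365 J

The added mass arrives with no angular momentum about the center, and any external torque about the center is negligible, so the system's angular momentum is conserved.
Added inertia Σmr² = (1.48)(0.240)² + (1.18)(0.270)² + (1.48)(0.344)² = 0.3464 kg·m²; I_f = 0.06720 + 0.3464 = 0.4136 kg·m².
ω_f = I_p ω_i / I_f = (0.06720)(3.60) / 0.4136 = 0.5849 rad/s.
KE_i = ½(0.06720)(3.600 rad/s)² = 0.4355 J; KE_f = ½(0.4136)(0.5849)² = 0.07075 J.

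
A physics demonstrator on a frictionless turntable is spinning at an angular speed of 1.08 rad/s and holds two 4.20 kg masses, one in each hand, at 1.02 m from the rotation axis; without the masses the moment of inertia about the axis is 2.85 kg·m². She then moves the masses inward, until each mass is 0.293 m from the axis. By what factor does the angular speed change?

Angular momentum about the spin axis is conserved since the torque about it is zero.
I₁ = 2.85 + 2(4.20)(1.02)² = 11.59 kg·m²; I₂ = 2.85 + 2(4.20)(0.293)² = 3.571 kg·m².
ω₂/ω₁ = I₁/I₂ = 11.59 / 3.571 = 3.245.

ω₂/ω₁ ≈ 3.25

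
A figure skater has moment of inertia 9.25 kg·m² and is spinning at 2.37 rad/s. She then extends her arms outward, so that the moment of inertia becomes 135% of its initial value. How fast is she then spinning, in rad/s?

ω₂ ≈ 1.76 rad/s

Angular momentum about the spin axis is conserved since the torque about it is zero.
I₂ = 1.35 × 9.25 = 12.49 kg·m².
ω₂ = I₁ω₁ / I₂ = (9.250)(2.37 rad/s) / (12.49) = 1.756 rad/s.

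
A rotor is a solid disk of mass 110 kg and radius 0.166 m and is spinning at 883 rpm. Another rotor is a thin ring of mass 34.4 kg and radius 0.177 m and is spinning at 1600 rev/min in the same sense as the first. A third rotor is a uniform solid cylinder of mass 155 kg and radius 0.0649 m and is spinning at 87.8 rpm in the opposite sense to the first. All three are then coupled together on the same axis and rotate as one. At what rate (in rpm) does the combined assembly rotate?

No external torque acts about the common axis, so total angular momentum is conserved.
Moments of inertia: I_A = ½(110)(0.166)² = 1.516 kg·m²; I_B = (34.4)(0.177)² = 1.078 kg·m²; I_C = ½(155)(0.0649)² = 0.3264 kg·m².
Taking A's sense as positive: L = (1.516)(883) + (1.078)(1600) − (0.3264)(87.8) = 3034 kg·m²·rpm.
Combined I = 1.516 + 1.078 + 0.3264 = 2.920 kg·m².
ω_f = L / I = 3034 / 2.920 = 1039 rpm.

|ω_f| ≈ 1040 rpm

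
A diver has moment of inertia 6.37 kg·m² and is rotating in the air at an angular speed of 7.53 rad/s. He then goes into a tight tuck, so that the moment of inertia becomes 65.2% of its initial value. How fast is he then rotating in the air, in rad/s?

With no external torque about the axis, L is conserved: I₁ω₁ = I₂ω₂.
I₂ = 0.652 × 6.37 = 4.153 kg·m².
ω₂ = I₁ω₁ / I₂ = (6.370)(7.53 rad/s) / (4.153) = 11.55 rad/s.

ω₂ ≈ 11.5 rad/s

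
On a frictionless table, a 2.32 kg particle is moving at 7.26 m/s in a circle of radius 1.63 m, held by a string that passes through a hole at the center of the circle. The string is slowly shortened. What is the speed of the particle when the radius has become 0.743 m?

Central (radial) force ⇒ zero torque about the center ⇒ m v r is constant.
v₂ = v₁ r₁ / r₂ = (7.26)(1.63) / (0.743) = 15.93 m/s.

v₂ ≈ 15.9 m/s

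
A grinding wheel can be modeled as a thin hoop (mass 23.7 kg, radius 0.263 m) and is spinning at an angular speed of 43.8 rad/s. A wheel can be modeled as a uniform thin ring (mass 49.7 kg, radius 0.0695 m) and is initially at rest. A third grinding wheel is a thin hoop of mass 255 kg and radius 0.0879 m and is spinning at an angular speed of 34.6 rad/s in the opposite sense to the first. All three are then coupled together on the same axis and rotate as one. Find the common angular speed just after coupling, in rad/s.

No external torque acts about the common axis, so total angular momentum is conserved.
Moments of inertia: I_A = (23.7)(0.263)² = 1.639 kg·m²; I_B = (49.7)(0.0695)² = 0.2401 kg·m²; I_C = (255)(0.0879)² = 1.970 kg·m².
Taking A's sense as positive: L = (1.639)(43.8) − (1.970)(34.6) = 3.631 kg·m²·rad/s.
Combined I = 1.639 + 0.2401 + 1.970 = 3.850 kg·m².
ω_f = L / I = 3.631 / 3.850 = 0.9433 rad/s.

|ω_f| ≈ 0.943 rad/s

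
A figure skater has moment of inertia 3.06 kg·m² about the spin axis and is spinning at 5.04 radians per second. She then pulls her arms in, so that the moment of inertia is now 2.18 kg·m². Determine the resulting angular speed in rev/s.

ω₂ ≈ 1.13 rev/s

Angular momentum about the spin axis is conserved since the torque about it is zero.
ω₂ = I₁ω₁ / I₂ = (3.060)(5.04 rad/s) / (2.180) = 7.074 rad/s = 1.126 rev/s.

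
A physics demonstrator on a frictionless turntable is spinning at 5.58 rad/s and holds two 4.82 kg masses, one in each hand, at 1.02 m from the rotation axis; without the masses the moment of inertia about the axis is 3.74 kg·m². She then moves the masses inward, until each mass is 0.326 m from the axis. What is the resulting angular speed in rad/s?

ω₂ ≈ 16.1 rad/s

No external torque acts about the spin axis, so angular momentum is conserved.
I₁ = 3.74 + 2(4.82)(1.02)² = 13.77 kg·m²; I₂ = 3.74 + 2(4.82)(0.326)² = 4.765 kg·m².
ω₂ = I₁ω₁ / I₂ = (13.77)(5.58 rad/s) / (4.765) = 16.13 rad/s.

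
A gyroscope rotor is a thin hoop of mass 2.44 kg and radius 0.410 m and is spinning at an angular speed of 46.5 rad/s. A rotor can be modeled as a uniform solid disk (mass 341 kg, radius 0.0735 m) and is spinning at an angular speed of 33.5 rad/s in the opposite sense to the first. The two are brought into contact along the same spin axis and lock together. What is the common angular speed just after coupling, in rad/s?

The coupling torques are internal; angular momentum about the shared axis is conserved.
Moments of inertia: I_A = (2.44)(0.410)² = 0.4102 kg·m²; I_B = ½(341)(0.0735)² = 0.9211 kg·m².
Taking A's sense as positive: L = (0.4102)(46.5) − (0.9211)(33.5) = -11.78 kg·m²·rad/s.
Combined I = 0.4102 + 0.9211 = 1.331 kg·m².
ω_f = L / I = -11.78 / 1.331 = -8.852 rad/s.

|ω_f| ≈ 8.85 rad/s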